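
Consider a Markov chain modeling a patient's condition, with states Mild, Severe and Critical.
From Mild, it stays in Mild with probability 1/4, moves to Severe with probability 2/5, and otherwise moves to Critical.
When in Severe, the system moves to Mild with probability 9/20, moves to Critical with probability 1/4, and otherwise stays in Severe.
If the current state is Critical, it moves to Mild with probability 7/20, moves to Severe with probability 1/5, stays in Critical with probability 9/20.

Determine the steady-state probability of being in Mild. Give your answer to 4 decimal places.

0.3454

Let the stationary distribution be π with π = πP and π_1 + π_2 + π_3 = 1.
π_1 = 0.25·π_1 + 0.45·π_2 + 0.35·π_3
π_2 = 0.4·π_1 + 0.3·π_2 + 0.2·π_3
Solving with the normalization constraint gives π = (0.3454, 0.2990, 0.3557).
So the stationary probability of Mild is 0.3454.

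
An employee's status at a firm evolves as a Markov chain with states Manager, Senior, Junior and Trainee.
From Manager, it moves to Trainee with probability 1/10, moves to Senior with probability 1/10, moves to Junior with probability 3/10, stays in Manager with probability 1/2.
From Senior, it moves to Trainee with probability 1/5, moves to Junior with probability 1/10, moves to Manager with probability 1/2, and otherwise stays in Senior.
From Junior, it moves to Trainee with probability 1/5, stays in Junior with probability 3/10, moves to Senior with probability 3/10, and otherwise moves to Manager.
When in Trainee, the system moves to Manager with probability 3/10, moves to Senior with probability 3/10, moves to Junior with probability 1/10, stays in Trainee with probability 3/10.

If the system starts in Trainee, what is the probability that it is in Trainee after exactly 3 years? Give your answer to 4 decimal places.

Propagate the distribution vector 3 years from Trainee.
After 0 years: (0.0000, 0.0000, 0.0000, 1.0000)
After 1 year: (0.3000, 0.3000, 0.1000, 0.3000)
After 2 years: (0.4100, 0.2100, 0.1800, 0.2000)
After 3 years: (0.4060, 0.1970, 0.2180, 0.1790)
P(in Trainee after 3 years) = 0.1790

0.1790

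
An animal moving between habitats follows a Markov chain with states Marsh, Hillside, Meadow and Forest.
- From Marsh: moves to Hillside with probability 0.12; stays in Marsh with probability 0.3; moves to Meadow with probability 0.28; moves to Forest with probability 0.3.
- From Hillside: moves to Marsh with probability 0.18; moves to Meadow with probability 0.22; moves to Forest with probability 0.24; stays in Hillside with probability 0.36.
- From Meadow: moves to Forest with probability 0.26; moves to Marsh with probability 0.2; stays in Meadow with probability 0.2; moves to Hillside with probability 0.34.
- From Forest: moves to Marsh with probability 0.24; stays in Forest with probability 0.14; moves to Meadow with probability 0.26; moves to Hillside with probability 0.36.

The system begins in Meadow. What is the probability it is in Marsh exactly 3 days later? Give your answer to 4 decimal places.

Propagate the distribution vector 3 days from Meadow.
After 0 days: (0.0000, 0.0000, 1.0000, 0.0000)
After 1 day: (0.2000, 0.3400, 0.2000, 0.2600)
After 2 days: (0.2236, 0.3080, 0.2384, 0.2300)
After 3 days: (0.2254, 0.3016, 0.2378, 0.2352)
P(in Marsh after 3 days) = 0.2254

0.2254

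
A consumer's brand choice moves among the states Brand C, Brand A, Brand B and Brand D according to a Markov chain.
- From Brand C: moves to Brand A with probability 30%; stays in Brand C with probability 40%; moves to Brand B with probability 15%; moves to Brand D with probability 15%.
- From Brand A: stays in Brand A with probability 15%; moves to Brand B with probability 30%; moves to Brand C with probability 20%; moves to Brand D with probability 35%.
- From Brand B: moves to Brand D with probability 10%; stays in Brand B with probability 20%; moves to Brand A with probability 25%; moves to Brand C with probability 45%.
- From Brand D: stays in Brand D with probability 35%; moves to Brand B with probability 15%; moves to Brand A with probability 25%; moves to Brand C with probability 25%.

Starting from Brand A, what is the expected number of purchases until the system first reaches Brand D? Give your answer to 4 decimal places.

4.3769

Let t(s) be the expected number of purchases to first reach Brand D from state s, with t(Brand D) = 0. Conditioning on the first purchase:
t(Brand C) = 1 + 0.4·t(Brand C) + 0.3·t(Brand A) + 0.15·t(Brand B)
t(Brand A) = 1 + 0.2·t(Brand C) + 0.15·t(Brand A) + 0.3·t(Brand B)
t(Brand B) = 1 + 0.45·t(Brand C) + 0.25·t(Brand A) + 0.2·t(Brand B)
Solving: t(Brand C) = 5.2475, t(Brand A) = 4.3769, t(Brand B) = 5.5695.
Expected purchases from Brand A to Brand D: 4.3769.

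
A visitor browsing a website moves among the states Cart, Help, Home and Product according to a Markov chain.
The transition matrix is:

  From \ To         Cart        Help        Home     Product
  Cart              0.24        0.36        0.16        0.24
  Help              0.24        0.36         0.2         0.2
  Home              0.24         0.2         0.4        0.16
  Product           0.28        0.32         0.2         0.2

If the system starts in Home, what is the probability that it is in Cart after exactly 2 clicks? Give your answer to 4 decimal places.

0.2464

Propagate the distribution vector 2 clicks from Home.
After 0 clicks: (0.0000, 0.0000, 1.0000, 0.0000)
After 1 click: (0.2400, 0.2000, 0.4000, 0.1600)
After 2 clicks: (0.2464, 0.2896, 0.2704, 0.1936)
P(in Cart after 2 clicks) = 0.2464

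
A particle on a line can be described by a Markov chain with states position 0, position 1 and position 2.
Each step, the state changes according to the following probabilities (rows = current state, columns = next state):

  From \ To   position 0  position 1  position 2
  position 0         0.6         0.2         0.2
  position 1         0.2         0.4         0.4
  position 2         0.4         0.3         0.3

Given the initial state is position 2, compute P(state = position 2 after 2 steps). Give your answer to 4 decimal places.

Sum over the intermediate state after 1 step:
P = P(position 2→position 0)·P(position 0→position 2) + P(position 2→position 1)·P(position 1→position 2) + P(position 2→position 2)·P(position 2→position 2)
  = 0.4×0.2 + 0.3×0.4 + 0.3×0.3
  = 0.0800 + 0.1200 + 0.0900 = 0.2900

0.2900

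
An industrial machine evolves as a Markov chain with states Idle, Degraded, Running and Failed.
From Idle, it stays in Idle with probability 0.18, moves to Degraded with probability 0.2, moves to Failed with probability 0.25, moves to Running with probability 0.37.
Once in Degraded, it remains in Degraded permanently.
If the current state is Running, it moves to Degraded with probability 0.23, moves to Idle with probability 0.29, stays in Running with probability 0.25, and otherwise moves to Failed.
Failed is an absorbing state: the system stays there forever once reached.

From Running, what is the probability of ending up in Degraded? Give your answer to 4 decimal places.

0.4857

Let h(s) be the probability of absorption at Degraded starting from transient state s. Then h(Degraded) = 1 and h(Failed) = 0. By first-step analysis:
h(Idle) = 0.18·h(Idle) + 0.2·1 + 0.37·h(Running) + 0.25·0
h(Running) = 0.29·h(Idle) + 0.23·1 + 0.25·h(Running) + 0.23·0
Solving: h(Idle) = 0.4631, h(Running) = 0.4857.
Starting from Running, the probability is 0.4857.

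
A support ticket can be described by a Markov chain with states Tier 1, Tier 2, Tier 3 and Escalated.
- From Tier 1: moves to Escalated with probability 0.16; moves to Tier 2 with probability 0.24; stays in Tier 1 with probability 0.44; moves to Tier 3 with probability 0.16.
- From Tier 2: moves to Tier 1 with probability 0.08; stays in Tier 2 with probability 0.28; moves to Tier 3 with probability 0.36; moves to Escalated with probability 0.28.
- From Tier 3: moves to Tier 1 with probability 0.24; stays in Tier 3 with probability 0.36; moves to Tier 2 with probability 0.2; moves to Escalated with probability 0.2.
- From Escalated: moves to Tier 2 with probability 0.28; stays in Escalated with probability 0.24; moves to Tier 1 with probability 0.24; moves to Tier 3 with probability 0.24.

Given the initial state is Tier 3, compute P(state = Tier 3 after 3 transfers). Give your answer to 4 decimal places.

0.2831

Propagate the distribution vector 3 transfers from Tier 3.
After 0 transfers: (0.0000, 0.0000, 1.0000, 0.0000)
After 1 transfer: (0.2400, 0.2000, 0.3600, 0.2000)
After 2 transfers: (0.2560, 0.2416, 0.2880, 0.2144)
After 3 transfers: (0.2525, 0.2467, 0.2831, 0.2177)
P(in Tier 3 after 3 transfers) = 0.2831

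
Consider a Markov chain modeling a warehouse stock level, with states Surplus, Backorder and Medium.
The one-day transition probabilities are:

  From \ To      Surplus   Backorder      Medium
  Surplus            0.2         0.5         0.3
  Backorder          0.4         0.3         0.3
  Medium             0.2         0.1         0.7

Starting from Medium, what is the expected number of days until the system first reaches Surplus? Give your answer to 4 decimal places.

4.4444

Let t(s) be the expected number of days to first reach Surplus from state s, with t(Surplus) = 0. Conditioning on the first day:
t(Backorder) = 1 + 0.3·t(Backorder) + 0.3·t(Medium)
t(Medium) = 1 + 0.1·t(Backorder) + 0.7·t(Medium)
Solving: t(Backorder) = 3.3333, t(Medium) = 4.4444.
Expected days from Medium to Surplus: 4.4444.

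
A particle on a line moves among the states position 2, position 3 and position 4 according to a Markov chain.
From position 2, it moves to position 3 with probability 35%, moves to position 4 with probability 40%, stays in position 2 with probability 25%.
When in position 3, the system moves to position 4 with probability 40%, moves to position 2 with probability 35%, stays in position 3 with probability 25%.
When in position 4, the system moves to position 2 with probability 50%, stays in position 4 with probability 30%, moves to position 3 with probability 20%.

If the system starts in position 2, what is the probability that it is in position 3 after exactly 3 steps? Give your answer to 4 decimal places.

Propagate the distribution vector 3 steps from position 2.
After 0 steps: (1.0000, 0.0000, 0.0000)
After 1 step: (0.2500, 0.3500, 0.4000)
After 2 steps: (0.3850, 0.2550, 0.3600)
After 3 steps: (0.3655, 0.2705, 0.3640)
P(in position 3 after 3 steps) = 0.2705

0.2705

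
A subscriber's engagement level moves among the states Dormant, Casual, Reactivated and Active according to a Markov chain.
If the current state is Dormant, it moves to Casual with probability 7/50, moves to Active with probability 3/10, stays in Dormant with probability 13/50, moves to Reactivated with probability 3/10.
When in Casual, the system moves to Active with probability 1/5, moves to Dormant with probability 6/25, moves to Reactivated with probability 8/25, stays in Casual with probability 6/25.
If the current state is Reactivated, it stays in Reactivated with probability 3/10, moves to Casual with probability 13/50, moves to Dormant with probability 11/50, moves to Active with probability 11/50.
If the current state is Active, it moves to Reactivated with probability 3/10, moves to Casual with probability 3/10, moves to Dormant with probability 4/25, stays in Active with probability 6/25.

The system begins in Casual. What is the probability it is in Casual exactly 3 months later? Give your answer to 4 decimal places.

Propagate the distribution vector 3 months from Casual.
After 0 months: (0.0000, 1.0000, 0.0000, 0.0000)
After 1 month: (0.2400, 0.2400, 0.3200, 0.2000)
After 2 months: (0.2224, 0.2344, 0.3048, 0.2384)
After 3 months: (0.2193, 0.2382, 0.3047, 0.2379)
P(in Casual after 3 months) = 0.2382

0.2382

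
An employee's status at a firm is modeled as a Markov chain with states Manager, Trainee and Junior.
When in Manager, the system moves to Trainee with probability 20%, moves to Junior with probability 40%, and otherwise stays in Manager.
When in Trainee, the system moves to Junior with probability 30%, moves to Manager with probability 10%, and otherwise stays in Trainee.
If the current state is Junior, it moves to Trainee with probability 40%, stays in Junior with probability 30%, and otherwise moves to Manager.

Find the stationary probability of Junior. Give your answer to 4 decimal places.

Let the stationary distribution be π with π = πP and π_1 + π_2 + π_3 = 1.
π_1 = 0.4·π_1 + 0.1·π_2 + 0.3·π_3
π_2 = 0.2·π_1 + 0.6·π_2 + 0.4·π_3
Solving with the normalization constraint gives π = (0.2353, 0.4412, 0.3235).
So the stationary probability of Junior is 0.3235.

0.3235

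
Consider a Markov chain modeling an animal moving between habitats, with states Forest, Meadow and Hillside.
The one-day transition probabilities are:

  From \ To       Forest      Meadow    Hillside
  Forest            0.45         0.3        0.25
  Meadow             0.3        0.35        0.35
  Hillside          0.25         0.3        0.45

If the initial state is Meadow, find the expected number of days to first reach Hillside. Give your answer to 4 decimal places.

3.1776

Let t(s) be the expected number of days to first reach Hillside from state s, with t(Hillside) = 0. Conditioning on the first day:
t(Forest) = 1 + 0.45·t(Forest) + 0.3·t(Meadow)
t(Meadow) = 1 + 0.3·t(Forest) + 0.35·t(Meadow)
Solving: t(Forest) = 3.5514, t(Meadow) = 3.1776.
Expected days from Meadow to Hillside: 3.1776.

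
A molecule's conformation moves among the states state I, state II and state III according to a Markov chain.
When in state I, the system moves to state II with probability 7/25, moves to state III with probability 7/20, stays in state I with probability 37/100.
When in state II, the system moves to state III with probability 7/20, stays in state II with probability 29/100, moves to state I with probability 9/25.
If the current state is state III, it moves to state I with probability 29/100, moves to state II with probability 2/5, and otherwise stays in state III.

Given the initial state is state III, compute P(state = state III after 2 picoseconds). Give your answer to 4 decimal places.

Sum over the intermediate state after 1 picosecond:
P = P(state III→state I)·P(state I→state III) + P(state III→state II)·P(state II→state III) + P(state III→state III)·P(state III→state III)
  = 0.29×0.35 + 0.4×0.35 + 0.31×0.31
  = 0.1015 + 0.1400 + 0.0961 = 0.3376

0.3376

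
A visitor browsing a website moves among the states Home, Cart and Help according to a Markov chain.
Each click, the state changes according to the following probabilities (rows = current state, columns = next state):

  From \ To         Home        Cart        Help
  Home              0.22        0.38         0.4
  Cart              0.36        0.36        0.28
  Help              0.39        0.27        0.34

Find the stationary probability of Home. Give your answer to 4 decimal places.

0.3247

Let the stationary distribution be π with π = πP and π_1 + π_2 + π_3 = 1.
π_1 = 0.22·π_1 + 0.36·π_2 + 0.39·π_3
π_2 = 0.38·π_1 + 0.36·π_2 + 0.27·π_3
Solving with the normalization constraint gives π = (0.3247, 0.3360, 0.3393).
So the stationary probability of Home is 0.3247.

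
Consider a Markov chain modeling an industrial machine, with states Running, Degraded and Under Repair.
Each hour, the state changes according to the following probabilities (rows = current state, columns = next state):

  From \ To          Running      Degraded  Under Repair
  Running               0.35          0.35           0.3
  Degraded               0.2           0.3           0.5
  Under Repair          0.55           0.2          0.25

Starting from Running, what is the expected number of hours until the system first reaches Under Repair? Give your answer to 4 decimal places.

2.7273

Let t(s) be the expected number of hours to first reach Under Repair from state s, with t(Under Repair) = 0. Conditioning on the first hour:
t(Running) = 1 + 0.35·t(Running) + 0.35·t(Degraded)
t(Degraded) = 1 + 0.2·t(Running) + 0.3·t(Degraded)
Solving: t(Running) = 2.7273, t(Degraded) = 2.2078.
Expected hours from Running to Under Repair: 2.7273.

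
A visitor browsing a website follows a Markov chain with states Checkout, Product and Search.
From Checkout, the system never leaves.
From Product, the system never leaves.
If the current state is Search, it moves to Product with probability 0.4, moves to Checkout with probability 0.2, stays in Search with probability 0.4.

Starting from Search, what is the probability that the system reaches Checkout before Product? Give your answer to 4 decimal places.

Let h(s) be the probability of absorption at Checkout starting from transient state s. Then h(Checkout) = 1 and h(Product) = 0. By first-step analysis:
h(Search) = 0.2·1 + 0.4·0 + 0.4·h(Search)
Solving: h(Search) = 0.3333.
Starting from Search, the probability is 0.3333.

0.3333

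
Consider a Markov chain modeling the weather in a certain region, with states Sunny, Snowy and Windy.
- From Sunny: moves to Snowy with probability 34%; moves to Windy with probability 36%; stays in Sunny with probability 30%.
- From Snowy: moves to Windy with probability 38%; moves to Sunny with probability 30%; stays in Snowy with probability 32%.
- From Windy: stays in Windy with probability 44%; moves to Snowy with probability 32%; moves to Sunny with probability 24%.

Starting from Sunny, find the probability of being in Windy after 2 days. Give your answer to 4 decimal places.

0.3956

Sum over the intermediate state after 1 day:
P = P(Sunny→Sunny)·P(Sunny→Windy) + P(Sunny→Snowy)·P(Snowy→Windy) + P(Sunny→Windy)·P(Windy→Windy)
  = 0.3×0.36 + 0.34×0.38 + 0.36×0.44
  = 0.1080 + 0.1292 + 0.1584 = 0.3956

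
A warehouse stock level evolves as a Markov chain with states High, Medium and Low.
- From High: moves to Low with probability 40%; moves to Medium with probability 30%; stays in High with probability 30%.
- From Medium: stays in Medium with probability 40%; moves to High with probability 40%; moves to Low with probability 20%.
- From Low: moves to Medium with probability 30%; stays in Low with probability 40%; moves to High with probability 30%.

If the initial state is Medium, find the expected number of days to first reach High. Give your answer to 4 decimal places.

2.6667

Let t(s) be the expected number of days to first reach High from state s, with t(High) = 0. Conditioning on the first day:
t(Medium) = 1 + 0.4·t(Medium) + 0.2·t(Low)
t(Low) = 1 + 0.3·t(Medium) + 0.4·t(Low)
Solving: t(Medium) = 2.6667, t(Low) = 3.0000.
Expected days from Medium to High: 2.6667.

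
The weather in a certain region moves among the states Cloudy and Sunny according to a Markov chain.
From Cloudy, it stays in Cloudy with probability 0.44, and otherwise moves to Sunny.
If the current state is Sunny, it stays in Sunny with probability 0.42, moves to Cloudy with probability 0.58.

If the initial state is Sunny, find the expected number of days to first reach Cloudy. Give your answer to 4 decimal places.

Let t(s) be the expected number of days to first reach Cloudy from state s, with t(Cloudy) = 0. Conditioning on the first day:
t(Sunny) = 1 + 0.42·t(Sunny)
Solving: t(Sunny) = 1.7241.
Expected days from Sunny to Cloudy: 1.7241.

1.7241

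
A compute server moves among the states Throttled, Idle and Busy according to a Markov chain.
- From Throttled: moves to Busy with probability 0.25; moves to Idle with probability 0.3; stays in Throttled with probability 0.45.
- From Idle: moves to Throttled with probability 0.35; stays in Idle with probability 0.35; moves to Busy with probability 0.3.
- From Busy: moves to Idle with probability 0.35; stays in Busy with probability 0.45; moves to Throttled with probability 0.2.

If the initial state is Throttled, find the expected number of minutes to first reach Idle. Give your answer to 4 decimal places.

3.1683

Let t(s) be the expected number of minutes to first reach Idle from state s, with t(Idle) = 0. Conditioning on the first minute:
t(Throttled) = 1 + 0.45·t(Throttled) + 0.25·t(Busy)
t(Busy) = 1 + 0.2·t(Throttled) + 0.45·t(Busy)
Solving: t(Throttled) = 3.1683, t(Busy) = 2.9703.
Expected minutes from Throttled to Idle: 3.1683.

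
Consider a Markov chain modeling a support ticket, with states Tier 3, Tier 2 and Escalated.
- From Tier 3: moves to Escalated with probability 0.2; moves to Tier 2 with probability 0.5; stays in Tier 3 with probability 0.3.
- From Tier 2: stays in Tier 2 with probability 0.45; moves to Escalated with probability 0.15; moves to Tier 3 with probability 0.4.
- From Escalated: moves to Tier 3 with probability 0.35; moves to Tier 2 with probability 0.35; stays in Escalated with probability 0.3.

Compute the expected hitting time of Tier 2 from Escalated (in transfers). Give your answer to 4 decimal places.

Let t(s) be the expected number of transfers to first reach Tier 2 from state s, with t(Tier 2) = 0. Conditioning on the first transfer:
t(Tier 3) = 1 + 0.3·t(Tier 3) + 0.2·t(Escalated)
t(Escalated) = 1 + 0.35·t(Tier 3) + 0.3·t(Escalated)
Solving: t(Tier 3) = 2.1429, t(Escalated) = 2.5000.
Expected transfers from Escalated to Tier 2: 2.5000.

2.5000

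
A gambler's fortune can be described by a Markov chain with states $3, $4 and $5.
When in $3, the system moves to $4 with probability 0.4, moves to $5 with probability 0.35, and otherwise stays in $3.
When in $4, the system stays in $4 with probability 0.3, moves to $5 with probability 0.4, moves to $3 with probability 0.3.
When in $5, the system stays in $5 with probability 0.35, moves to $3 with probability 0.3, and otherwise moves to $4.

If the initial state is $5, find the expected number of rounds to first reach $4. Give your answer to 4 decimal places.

Let t(s) be the expected number of rounds to first reach $4 from state s, with t($4) = 0. Conditioning on the first round:
t($3) = 1 + 0.25·t($3) + 0.35·t($5)
t($5) = 1 + 0.3·t($3) + 0.35·t($5)
Solving: t($3) = 2.6144, t($5) = 2.7451.
Expected rounds from $5 to $4: 2.7451.

2.7451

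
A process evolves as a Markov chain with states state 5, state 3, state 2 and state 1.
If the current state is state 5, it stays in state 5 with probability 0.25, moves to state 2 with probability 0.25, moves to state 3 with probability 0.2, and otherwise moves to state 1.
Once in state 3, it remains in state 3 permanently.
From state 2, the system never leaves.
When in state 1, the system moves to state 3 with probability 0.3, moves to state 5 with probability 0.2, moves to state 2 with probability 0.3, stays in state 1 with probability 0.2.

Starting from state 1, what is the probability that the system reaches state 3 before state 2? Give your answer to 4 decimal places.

0.4907

Let h(s) be the probability of absorption at state 3 starting from transient state s. Then h(state 3) = 1 and h(state 2) = 0. By first-step analysis:
h(state 5) = 0.25·h(state 5) + 0.2·1 + 0.25·0 + 0.3·h(state 1)
h(state 1) = 0.2·h(state 5) + 0.3·1 + 0.3·0 + 0.2·h(state 1)
Solving: h(state 5) = 0.4630, h(state 1) = 0.4907.
Starting from state 1, the probability is 0.4907.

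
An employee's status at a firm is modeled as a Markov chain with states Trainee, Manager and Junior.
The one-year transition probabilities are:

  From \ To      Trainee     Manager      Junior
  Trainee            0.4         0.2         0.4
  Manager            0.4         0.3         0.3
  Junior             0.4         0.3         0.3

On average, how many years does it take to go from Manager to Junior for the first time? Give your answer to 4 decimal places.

Let t(s) be the expected number of years to first reach Junior from state s, with t(Junior) = 0. Conditioning on the first year:
t(Trainee) = 1 + 0.4·t(Trainee) + 0.2·t(Manager)
t(Manager) = 1 + 0.4·t(Trainee) + 0.3·t(Manager)
Solving: t(Trainee) = 2.6471, t(Manager) = 2.9412.
Expected years from Manager to Junior: 2.9412.

2.9412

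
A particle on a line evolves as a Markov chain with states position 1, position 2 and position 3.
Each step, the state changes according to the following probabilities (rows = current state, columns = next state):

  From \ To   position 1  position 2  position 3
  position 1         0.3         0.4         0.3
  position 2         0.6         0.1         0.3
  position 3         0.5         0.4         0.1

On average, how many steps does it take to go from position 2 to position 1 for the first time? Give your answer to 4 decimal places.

Let t(s) be the expected number of steps to first reach position 1 from state s, with t(position 1) = 0. Conditioning on the first step:
t(position 2) = 1 + 0.1·t(position 2) + 0.3·t(position 3)
t(position 3) = 1 + 0.4·t(position 2) + 0.1·t(position 3)
Solving: t(position 2) = 1.7391, t(position 3) = 1.8841.
Expected steps from position 2 to position 1: 1.7391.

1.7391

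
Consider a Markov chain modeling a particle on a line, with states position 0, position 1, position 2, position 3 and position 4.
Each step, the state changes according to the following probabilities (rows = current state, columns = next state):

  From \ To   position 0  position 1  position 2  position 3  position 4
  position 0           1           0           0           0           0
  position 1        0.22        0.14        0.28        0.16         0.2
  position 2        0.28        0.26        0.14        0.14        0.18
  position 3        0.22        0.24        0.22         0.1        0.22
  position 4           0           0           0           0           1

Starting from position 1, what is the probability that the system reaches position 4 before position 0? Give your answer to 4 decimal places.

Let h(s) be the probability of absorption at position 4 starting from transient state s. Then h(position 4) = 1 and h(position 0) = 0. By first-step analysis:
h(position 1) = 0.22·0 + 0.14·h(position 1) + 0.28·h(position 2) + 0.16·h(position 3) + 0.2·1
h(position 2) = 0.28·0 + 0.26·h(position 1) + 0.14·h(position 2) + 0.14·h(position 3) + 0.18·1
h(position 3) = 0.22·0 + 0.24·h(position 1) + 0.22·h(position 2) + 0.1·h(position 3) + 0.22·1
Solving: h(position 1) = 0.4583, h(position 2) = 0.4244, h(position 3) = 0.4704.
Starting from position 1, the probability is 0.4583.

0.4583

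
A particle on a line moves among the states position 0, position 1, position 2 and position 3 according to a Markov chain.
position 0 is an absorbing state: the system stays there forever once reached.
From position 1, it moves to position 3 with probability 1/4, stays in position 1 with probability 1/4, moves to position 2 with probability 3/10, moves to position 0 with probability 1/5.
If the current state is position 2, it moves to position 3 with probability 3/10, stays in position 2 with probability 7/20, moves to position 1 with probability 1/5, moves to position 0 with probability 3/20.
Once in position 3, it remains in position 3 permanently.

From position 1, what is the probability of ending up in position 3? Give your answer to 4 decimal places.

Let h(s) be the probability of absorption at position 3 starting from transient state s. Then h(position 3) = 1 and h(position 0) = 0. By first-step analysis:
h(position 1) = 0.2·0 + 0.25·h(position 1) + 0.3·h(position 2) + 0.25·1
h(position 2) = 0.15·0 + 0.2·h(position 1) + 0.35·h(position 2) + 0.3·1
Solving: h(position 1) = 0.5906, h(position 2) = 0.6433.
Starting from position 1, the probability is 0.5906.

0.5906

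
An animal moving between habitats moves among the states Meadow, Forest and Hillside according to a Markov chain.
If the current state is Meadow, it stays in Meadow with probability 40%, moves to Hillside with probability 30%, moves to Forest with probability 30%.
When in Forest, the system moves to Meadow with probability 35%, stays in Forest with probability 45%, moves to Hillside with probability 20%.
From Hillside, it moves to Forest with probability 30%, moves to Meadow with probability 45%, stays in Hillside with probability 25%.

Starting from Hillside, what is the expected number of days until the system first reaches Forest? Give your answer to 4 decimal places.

Let t(s) be the expected number of days to first reach Forest from state s, with t(Forest) = 0. Conditioning on the first day:
t(Meadow) = 1 + 0.4·t(Meadow) + 0.3·t(Hillside)
t(Hillside) = 1 + 0.45·t(Meadow) + 0.25·t(Hillside)
Solving: t(Meadow) = 3.3333, t(Hillside) = 3.3333.
Expected days from Hillside to Forest: 3.3333.

3.3333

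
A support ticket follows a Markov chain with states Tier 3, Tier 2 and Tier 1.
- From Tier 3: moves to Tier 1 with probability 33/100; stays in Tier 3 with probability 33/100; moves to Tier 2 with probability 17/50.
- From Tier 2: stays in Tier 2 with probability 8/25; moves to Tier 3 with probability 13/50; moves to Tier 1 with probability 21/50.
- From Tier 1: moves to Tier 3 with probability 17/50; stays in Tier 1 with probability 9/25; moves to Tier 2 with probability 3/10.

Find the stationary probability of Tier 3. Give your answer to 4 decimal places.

0.3114

Let the stationary distribution be π with π = πP and π_1 + π_2 + π_3 = 1.
π_1 = 0.33·π_1 + 0.26·π_2 + 0.34·π_3
π_2 = 0.34·π_1 + 0.32·π_2 + 0.3·π_3
Solving with the normalization constraint gives π = (0.3114, 0.3188, 0.3698).
So the stationary probability of Tier 3 is 0.3114.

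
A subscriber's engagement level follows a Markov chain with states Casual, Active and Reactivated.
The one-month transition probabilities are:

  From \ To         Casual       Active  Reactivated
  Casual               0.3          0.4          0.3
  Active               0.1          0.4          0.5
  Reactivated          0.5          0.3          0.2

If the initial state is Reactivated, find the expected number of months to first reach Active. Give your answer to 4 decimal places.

2.9268

Let t(s) be the expected number of months to first reach Active from state s, with t(Active) = 0. Conditioning on the first month:
t(Casual) = 1 + 0.3·t(Casual) + 0.3·t(Reactivated)
t(Reactivated) = 1 + 0.5·t(Casual) + 0.2·t(Reactivated)
Solving: t(Casual) = 2.6829, t(Reactivated) = 2.9268.
Expected months from Reactivated to Active: 2.9268.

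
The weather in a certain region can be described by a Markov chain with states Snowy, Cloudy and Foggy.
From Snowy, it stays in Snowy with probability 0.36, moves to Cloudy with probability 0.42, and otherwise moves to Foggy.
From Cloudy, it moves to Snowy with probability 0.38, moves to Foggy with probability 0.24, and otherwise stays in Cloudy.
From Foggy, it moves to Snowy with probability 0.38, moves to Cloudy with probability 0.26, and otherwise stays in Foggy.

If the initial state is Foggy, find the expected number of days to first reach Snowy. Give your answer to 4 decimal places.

2.6316

Let t(s) be the expected number of days to first reach Snowy from state s, with t(Snowy) = 0. Conditioning on the first day:
t(Cloudy) = 1 + 0.38·t(Cloudy) + 0.24·t(Foggy)
t(Foggy) = 1 + 0.26·t(Cloudy) + 0.36·t(Foggy)
Solving: t(Cloudy) = 2.6316, t(Foggy) = 2.6316.
Expected days from Foggy to Snowy: 2.6316.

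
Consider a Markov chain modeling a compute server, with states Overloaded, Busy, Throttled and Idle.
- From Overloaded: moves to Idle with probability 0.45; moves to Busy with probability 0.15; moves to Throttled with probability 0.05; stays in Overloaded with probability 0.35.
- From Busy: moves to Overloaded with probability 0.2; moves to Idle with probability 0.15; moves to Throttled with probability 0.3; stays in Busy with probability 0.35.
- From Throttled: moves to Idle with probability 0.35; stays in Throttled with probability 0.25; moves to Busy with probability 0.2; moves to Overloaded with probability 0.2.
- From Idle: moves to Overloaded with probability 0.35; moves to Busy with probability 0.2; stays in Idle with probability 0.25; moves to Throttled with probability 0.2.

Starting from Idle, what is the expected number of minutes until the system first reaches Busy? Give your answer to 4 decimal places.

Let t(s) be the expected number of minutes to first reach Busy from state s, with t(Busy) = 0. Conditioning on the first minute:
t(Overloaded) = 1 + 0.35·t(Overloaded) + 0.05·t(Throttled) + 0.45·t(Idle)
t(Throttled) = 1 + 0.2·t(Overloaded) + 0.25·t(Throttled) + 0.35·t(Idle)
t(Idle) = 1 + 0.35·t(Overloaded) + 0.2·t(Throttled) + 0.25·t(Idle)
Solving: t(Overloaded) = 5.7227, t(Throttled) = 5.3999, t(Idle) = 5.4439.
Expected minutes from Idle to Busy: 5.4439.

5.4439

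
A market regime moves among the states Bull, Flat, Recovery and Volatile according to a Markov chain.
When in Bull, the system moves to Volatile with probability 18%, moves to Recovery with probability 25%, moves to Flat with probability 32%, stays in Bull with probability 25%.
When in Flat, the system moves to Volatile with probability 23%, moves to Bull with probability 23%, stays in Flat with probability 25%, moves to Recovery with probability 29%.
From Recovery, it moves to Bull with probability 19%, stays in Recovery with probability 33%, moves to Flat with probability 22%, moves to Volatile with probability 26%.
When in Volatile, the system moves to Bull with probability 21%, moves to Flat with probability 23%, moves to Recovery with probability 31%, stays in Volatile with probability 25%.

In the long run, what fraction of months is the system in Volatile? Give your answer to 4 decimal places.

Let the stationary distribution be π with π = πP and π_1 + π_2 + π_3 + π_4 = 1.
π_1 = 0.25·π_1 + 0.23·π_2 + 0.19·π_3 + 0.21·π_4
π_2 = 0.32·π_1 + 0.25·π_2 + 0.22·π_3 + 0.23·π_4
π_3 = 0.25·π_1 + 0.29·π_2 + 0.33·π_3 + 0.31·π_4
Solving with the normalization constraint gives π = (0.2178, 0.2517, 0.2979, 0.2327).
So the stationary probability of Volatile is 0.2327.

0.2327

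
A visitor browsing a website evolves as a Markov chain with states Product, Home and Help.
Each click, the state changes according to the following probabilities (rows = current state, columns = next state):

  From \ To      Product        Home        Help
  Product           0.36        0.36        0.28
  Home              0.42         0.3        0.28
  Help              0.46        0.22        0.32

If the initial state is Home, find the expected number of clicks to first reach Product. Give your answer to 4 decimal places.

Let t(s) be the expected number of clicks to first reach Product from state s, with t(Product) = 0. Conditioning on the first click:
t(Home) = 1 + 0.3·t(Home) + 0.28·t(Help)
t(Help) = 1 + 0.22·t(Home) + 0.32·t(Help)
Solving: t(Home) = 2.3166, t(Help) = 2.2201.
Expected clicks from Home to Product: 2.3166.

2.3166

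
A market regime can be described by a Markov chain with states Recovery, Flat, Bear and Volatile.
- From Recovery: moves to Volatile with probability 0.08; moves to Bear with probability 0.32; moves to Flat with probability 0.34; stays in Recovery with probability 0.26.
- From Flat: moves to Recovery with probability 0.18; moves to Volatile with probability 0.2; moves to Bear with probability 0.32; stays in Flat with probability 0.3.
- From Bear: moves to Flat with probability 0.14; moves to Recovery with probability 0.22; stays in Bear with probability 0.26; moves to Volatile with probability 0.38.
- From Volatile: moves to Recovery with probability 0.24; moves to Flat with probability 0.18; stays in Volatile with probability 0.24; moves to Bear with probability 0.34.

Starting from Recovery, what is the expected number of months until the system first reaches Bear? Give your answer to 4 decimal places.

Let t(s) be the expected number of months to first reach Bear from state s, with t(Bear) = 0. Conditioning on the first month:
t(Recovery) = 1 + 0.26·t(Recovery) + 0.34·t(Flat) + 0.08·t(Volatile)
t(Flat) = 1 + 0.18·t(Recovery) + 0.3·t(Flat) + 0.2·t(Volatile)
t(Volatile) = 1 + 0.24·t(Recovery) + 0.18·t(Flat) + 0.24·t(Volatile)
Solving: t(Recovery) = 3.0981, t(Flat) = 3.0898, t(Volatile) = 3.0259.
Expected months from Recovery to Bear: 3.0981.

3.0981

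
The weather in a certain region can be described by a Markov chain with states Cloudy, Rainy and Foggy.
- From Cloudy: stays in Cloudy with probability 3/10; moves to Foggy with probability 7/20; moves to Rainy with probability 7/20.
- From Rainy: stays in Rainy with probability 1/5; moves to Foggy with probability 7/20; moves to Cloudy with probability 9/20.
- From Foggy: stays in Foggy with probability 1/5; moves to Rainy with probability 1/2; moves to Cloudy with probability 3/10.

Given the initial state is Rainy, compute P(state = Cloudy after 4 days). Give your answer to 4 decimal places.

Propagate the distribution vector 4 days from Rainy.
After 0 days: (0.0000, 1.0000, 0.0000)
After 1 day: (0.4500, 0.2000, 0.3500)
After 2 days: (0.3300, 0.3725, 0.2975)
After 3 days: (0.3559, 0.3388, 0.3054)
After 4 days: (0.3508, 0.3450, 0.3042)
P(in Cloudy after 4 days) = 0.3508

0.3508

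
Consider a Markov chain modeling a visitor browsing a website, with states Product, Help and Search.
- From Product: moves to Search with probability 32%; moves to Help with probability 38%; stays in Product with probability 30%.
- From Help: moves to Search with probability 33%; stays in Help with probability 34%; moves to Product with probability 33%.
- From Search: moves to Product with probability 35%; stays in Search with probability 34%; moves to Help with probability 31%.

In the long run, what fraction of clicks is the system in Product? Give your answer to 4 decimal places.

0.3268

Let the stationary distribution be π with π = πP and π_1 + π_2 + π_3 = 1.
π_1 = 0.3·π_1 + 0.33·π_2 + 0.35·π_3
π_2 = 0.38·π_1 + 0.34·π_2 + 0.31·π_3
Solving with the normalization constraint gives π = (0.3268, 0.3432, 0.3300).
So the stationary probability of Product is 0.3268.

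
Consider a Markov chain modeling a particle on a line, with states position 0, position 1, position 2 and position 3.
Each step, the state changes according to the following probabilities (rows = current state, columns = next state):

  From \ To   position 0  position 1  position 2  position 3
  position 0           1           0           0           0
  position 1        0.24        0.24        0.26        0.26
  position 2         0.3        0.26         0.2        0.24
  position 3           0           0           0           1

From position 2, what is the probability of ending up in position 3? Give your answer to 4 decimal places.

Let h(s) be the probability of absorption at position 3 starting from transient state s. Then h(position 3) = 1 and h(position 0) = 0. By first-step analysis:
h(position 1) = 0.24·0 + 0.24·h(position 1) + 0.26·h(position 2) + 0.26·1
h(position 2) = 0.3·0 + 0.26·h(position 1) + 0.2·h(position 2) + 0.24·1
Solving: h(position 1) = 0.5004, h(position 2) = 0.4626.
Starting from position 2, the probability is 0.4626.

0.4626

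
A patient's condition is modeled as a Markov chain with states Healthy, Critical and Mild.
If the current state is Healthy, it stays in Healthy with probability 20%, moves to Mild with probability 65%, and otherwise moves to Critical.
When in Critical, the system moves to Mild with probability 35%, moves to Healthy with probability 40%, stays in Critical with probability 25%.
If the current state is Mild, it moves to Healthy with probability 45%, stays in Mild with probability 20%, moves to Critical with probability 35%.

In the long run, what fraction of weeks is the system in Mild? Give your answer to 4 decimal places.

0.3956

Let the stationary distribution be π with π = πP and π_1 + π_2 + π_3 = 1.
π_1 = 0.2·π_1 + 0.4·π_2 + 0.45·π_3
π_2 = 0.15·π_1 + 0.25·π_2 + 0.35·π_3
Solving with the normalization constraint gives π = (0.3498, 0.2546, 0.3956).
So the stationary probability of Mild is 0.3956.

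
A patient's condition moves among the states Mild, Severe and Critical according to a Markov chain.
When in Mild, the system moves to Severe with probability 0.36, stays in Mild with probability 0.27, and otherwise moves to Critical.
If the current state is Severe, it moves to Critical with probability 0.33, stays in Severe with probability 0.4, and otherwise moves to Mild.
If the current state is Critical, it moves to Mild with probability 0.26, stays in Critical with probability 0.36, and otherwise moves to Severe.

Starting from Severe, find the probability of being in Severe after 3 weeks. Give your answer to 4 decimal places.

0.3823

Propagate the distribution vector 3 weeks from Severe.
After 0 weeks: (0.0000, 1.0000, 0.0000)
After 1 week: (0.2700, 0.4000, 0.3300)
After 2 weeks: (0.2667, 0.3826, 0.3507)
After 3 weeks: (0.2665, 0.3823, 0.3512)
P(in Severe after 3 weeks) = 0.3823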